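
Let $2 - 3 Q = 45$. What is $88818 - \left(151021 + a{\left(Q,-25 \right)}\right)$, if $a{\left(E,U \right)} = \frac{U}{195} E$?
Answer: $- \frac{7277966}{117} \approx -62205.0$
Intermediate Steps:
$Q = - \frac{43}{3}$ ($Q = \frac{2}{3} - 15 = - \frac{43}{3} \approx -14.333$)
$a{\left(E,U \right)} = \frac{E U}{195}$ ($a{\left(E,U \right)} = U \frac{1}{195} E = \frac{U}{195} E = \frac{E U}{195}$)
$88818 - \left(151021 + a{\left(Q,-25 \right)}\right) = 88818 - \left(151021 + \frac{1}{195} \left(- \frac{43}{3}\right) \left(-25\right)\right) = 88818 - \frac{17669672}{117} = - \frac{7277966}{117}$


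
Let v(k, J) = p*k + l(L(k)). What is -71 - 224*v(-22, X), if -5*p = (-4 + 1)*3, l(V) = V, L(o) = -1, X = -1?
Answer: 45117/5 ≈ 9023.4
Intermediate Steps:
p = 9/5 (p = -(-4 + 1)*3/5 = -(-3)*3/5 = -1/5*(-9) = 9/5 ≈ 1.8000)
v(k, J) = -1 + 9*k/5 (v(k, J) = 9*k/5 - 1 = -1 + 9*k/5)
-71 - 224*v(-22, X) = -71 - 224*(-1 + (9/5)*(-22)) = -71 - 224*(-1 - 198/5) = -71 - 224*(-203/5) = -71 + 45472/5 = 45117/5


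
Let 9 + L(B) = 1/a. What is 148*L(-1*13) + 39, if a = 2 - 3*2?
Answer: -1330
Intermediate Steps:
a = -4 (a = 2 - 6 = -4)
L(B) = -37/4 (L(B) = -9 + 1/(-4) = -9 - ¼ = -37/4)
148*L(-1*13) + 39 = 148*(-37/4) + 39 = -1369 + 39 = -1330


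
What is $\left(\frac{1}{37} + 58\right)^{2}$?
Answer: $\frac{4609609}{1369} \approx 3367.1$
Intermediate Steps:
$\left(\frac{1}{37} + 58\right)^{2} = \left(\frac{2147}{37}\right)^{2} = \frac{4609609}{1369}$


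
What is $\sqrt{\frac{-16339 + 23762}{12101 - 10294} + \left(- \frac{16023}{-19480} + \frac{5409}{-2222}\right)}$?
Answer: $\frac{\sqrt{5647384870265154610}}{1504138460} \approx 1.5799$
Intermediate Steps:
$\sqrt{\frac{-16339 + 23762}{12101 - 10294} + \left(- \frac{16023}{-19480} + \frac{5409}{-2222}\right)} = \sqrt{\frac{7423}{1807} + \left(\left(-16023\right) \left(- \frac{1}{19480}\right) + 5409 \left(- \frac{1}{2222}\right)\right)} = \sqrt{7423 \cdot \frac{1}{1807} + \left(\frac{16023}{19480} - \frac{5409}{2222}\right)} = \sqrt{\frac{571}{139} - \frac{34882107}{21642280}} = \sqrt{\frac{7509129007}{3008276920}} = \frac{\sqrt{5647384870265154610}}{1504138460}$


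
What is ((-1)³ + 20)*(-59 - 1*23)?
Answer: -1558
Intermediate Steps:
((-1)³ + 20)*(-59 - 1*23) = (-1 + 20)*(-59 - 23) = 19*(-82) = -1558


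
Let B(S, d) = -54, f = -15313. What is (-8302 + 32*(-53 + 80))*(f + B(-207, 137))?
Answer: 114299746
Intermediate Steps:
(-8302 + 32*(-53 + 80))*(f + B(-207, 137)) = (-8302 + 32*(-53 + 80))*(-15313 - 54) = (-8302 + 32*27)*(-15367) = (-8302 + 864)*(-15367) = -7438*(-15367) = 114299746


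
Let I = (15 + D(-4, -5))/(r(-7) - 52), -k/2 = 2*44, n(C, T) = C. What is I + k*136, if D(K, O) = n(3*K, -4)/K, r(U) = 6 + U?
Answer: -1268626/53 ≈ -23936.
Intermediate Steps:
k = -176 (k = -4*44 = -2*88 = -176)
D(K, O) = 3 (D(K, O) = (3*K)/K = 3)
I = -18/53 (I = (15 + 3)/((6 - 7) - 52) = 18/(-1 - 52) = 18/(-53) = 18*(-1/53) = -18/53 ≈ -0.33962)
I + k*136 = -18/53 - 176*136 = -18/53 - 23936 = -1268626/53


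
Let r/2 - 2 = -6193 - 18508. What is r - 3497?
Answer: -52895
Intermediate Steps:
r = -49398 (r = 4 + 2*(-6193 - 18508) = 4 + 2*(-24701) = 4 - 49402 = -49398)
r - 3497 = -49398 - 3497 = -52895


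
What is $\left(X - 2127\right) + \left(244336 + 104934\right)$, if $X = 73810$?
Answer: $420953$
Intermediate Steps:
$\left(X - 2127\right) + \left(244336 + 104934\right) = \left(73810 - 2127\right) + \left(244336 + 104934\right) = 71683 + 349270 = 420953$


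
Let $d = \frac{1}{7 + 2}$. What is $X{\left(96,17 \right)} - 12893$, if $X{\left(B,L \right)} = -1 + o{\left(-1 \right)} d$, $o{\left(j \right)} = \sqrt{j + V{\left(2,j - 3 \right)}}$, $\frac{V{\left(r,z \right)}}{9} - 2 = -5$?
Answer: $-12894 + \frac{2 i \sqrt{7}}{9} \approx -12894.0 + 0.58794 i$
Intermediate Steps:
$V{\left(r,z \right)} = -27$ ($V{\left(r,z \right)} = 18 + 9 \left(-5\right) = 18 - 45 = -27$)
$o{\left(j \right)} = \sqrt{-27 + j}$ ($o{\left(j \right)} = \sqrt{j - 27} = \sqrt{-27 + j}$)
$d = \frac{1}{9} \approx 0.11111$
$X{\left(B,L \right)} = -1 + \frac{2 i \sqrt{7}}{9}$ ($X{\left(B,L \right)} = -1 + \sqrt{-27 - 1} \cdot \frac{1}{9} = -1 + \sqrt{-28} \cdot \frac{1}{9} = -1 + 2 i \sqrt{7} \cdot \frac{1}{9} = -1 + \frac{2 i \sqrt{7}}{9}$)
$X{\left(96,17 \right)} - 12893 = \left(-1 + \frac{2 i \sqrt{7}}{9}\right) - 12893 = -12894 + \frac{2 i \sqrt{7}}{9}$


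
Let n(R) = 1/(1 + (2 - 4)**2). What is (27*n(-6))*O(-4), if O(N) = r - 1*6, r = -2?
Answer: -216/5 ≈ -43.200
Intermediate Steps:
O(N) = -8 (O(N) = -2 - 1*6 = -2 - 6 = -8)
n(R) = 1/5 (n(R) = 1/(1 + (-2)**2) = 1/(1 + 4) = 1/5)
(27*n(-6))*O(-4) = (27*(1/5))*(-8) = (27/5)*(-8) = -216/5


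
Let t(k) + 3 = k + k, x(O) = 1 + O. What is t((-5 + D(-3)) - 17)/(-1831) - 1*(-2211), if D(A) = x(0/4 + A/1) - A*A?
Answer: 4048410/1831 ≈ 2211.0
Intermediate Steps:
D(A) = 1 + A - A² (D(A) = (1 + (0/4 + A/1)) - A*A = (1 + (0*(¼) + A*1)) - A² = (1 + (0 + A)) - A² = (1 + A) - A² = 1 + A - A²)
t(k) = -3 + 2*k (t(k) = -3 + (k + k) = -3 + 2*k)
t((-5 + D(-3)) - 17)/(-1831) - 1*(-2211) = (-3 + 2*((-5 + (1 - 3 - 1*(-3)²)) - 17))/(-1831) - 1*(-2211) = (-3 + 2*((-5 + (1 - 3 - 1*9)) - 17))*(-1/1831) + 2211 = (-3 + 2*((-5 + (1 - 3 - 9)) - 17))*(-1/1831) + 2211 = (-3 + 2*((-5 - 11) - 17))*(-1/1831) + 2211 = (-3 + 2*(-16 - 17))*(-1/1831) + 2211 = (-3 + 2*(-33))*(-1/1831) + 2211 = (-3 - 66)*(-1/1831) + 2211 = -69*(-1/1831) + 2211 = 69/1831 + 2211 = 4048410/1831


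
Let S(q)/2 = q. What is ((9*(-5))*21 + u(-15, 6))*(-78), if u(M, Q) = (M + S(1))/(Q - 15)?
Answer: 220792/3 ≈ 73597.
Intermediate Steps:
S(q) = 2*q
u(M, Q) = (2 + M)/(-15 + Q) (u(M, Q) = (M + 2*1)/(Q - 15) = (M + 2)/(-15 + Q) = (2 + M)/(-15 + Q))
((9*(-5))*21 + u(-15, 6))*(-78) = ((9*(-5))*21 + (2 - 15)/(-15 + 6))*(-78) = (-45*21 - 13/(-9))*(-78) = (-945 - ⅑*(-13))*(-78) = (-945 + 13/9)*(-78) = -8492/9*(-78) = 220792/3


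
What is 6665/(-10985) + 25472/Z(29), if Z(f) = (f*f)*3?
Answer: 52598825/5543031 ≈ 9.4892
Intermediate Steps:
Z(f) = 3*f² (Z(f) = f²*3 = 3*f²)
6665/(-10985) + 25472/Z(29) = 6665/(-10985) + 25472/((3*29²)) = 6665*(-1/10985) + 25472/((3*841)) = -1333/2197 + 25472/2523 = 52598825/5543031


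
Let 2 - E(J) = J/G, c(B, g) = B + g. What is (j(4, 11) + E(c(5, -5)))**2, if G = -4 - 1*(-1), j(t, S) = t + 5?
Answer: 121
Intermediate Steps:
j(t, S) = 5 + t
G = -3 (G = -4 + 1 = -3)
E(J) = 2 + J/3 (E(J) = 2 - J/(-3) = 2 - J*(-1)/3 = 2 - (-1)*J/3 = 2 + J/3)
(j(4, 11) + E(c(5, -5)))**2 = ((5 + 4) + (2 + (5 - 5)/3))**2 = (9 + (2 + (1/3)*0))**2 = (9 + (2 + 0))**2 = (9 + 2)**2 = 11**2 = 121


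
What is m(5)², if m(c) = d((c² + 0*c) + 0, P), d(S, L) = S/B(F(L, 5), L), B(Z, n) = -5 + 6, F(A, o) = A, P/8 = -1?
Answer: 625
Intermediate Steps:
P = -8 (P = 8*(-1) = -8)
B(Z, n) = 1
d(S, L) = S (d(S, L) = S/1 = S*1 = S)
m(c) = c² (m(c) = (c² + 0*c) + 0 = (c² + 0) + 0 = c² + 0 = c²)
m(5)² = (5²)² = 25² = 625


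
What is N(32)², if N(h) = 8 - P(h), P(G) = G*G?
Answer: 1032256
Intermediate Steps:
P(G) = G²
N(h) = 8 - h²
N(32)² = (8 - 1*32²)² = (8 - 1*1024)² = (8 - 1024)² = (-1016)² = 1032256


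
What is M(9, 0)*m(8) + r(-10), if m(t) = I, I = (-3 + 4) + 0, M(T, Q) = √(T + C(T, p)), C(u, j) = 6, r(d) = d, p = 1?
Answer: -10 + √15 ≈ -6.1270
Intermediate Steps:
M(T, Q) = √(6 + T) (M(T, Q) = √(T + 6) = √(6 + T))
I = 1 (I = 1 + 0 = 1)
m(t) = 1
M(9, 0)*m(8) + r(-10) = √(6 + 9)*1 - 10 = √15*1 - 10 = √15 - 10 = -10 + √15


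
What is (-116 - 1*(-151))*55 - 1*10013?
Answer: -8088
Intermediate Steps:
(-116 - 1*(-151))*55 - 1*10013 = (-116 + 151)*55 - 10013 = 35*55 - 10013 = 1925 - 10013 = -8088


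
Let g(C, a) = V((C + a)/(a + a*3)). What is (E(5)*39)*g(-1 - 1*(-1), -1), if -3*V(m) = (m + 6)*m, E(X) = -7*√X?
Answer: 2275*√5/16 ≈ 317.94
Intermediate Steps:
V(m) = -m*(6 + m)/3 (V(m) = -(m + 6)*m/3 = -(6 + m)*m/3 = -m*(6 + m)/3)
g(C, a) = -(6 + (C + a)/(4*a))*(C + a)/(12*a) (g(C, a) = -(C + a)/(a + a*3)*(6 + (C + a)/(a + a*3))/3 = -(C + a)/(a + 3*a)*(6 + (C + a)/(a + 3*a))/3 = -(C + a)/((4*a))*(6 + (C + a)/((4*a)))/3 = -(C + a)*(1/(4*a))*(6 + (C + a)*(1/(4*a)))/3 = -(C + a)/(4*a)*(6 + (C + a)/(4*a))/3 = -(6 + (C + a)/(4*a))*(C + a)/(12*a))
(E(5)*39)*g(-1 - 1*(-1), -1) = (-7*√5*39)*(-1/48*((-1 - 1*(-1)) - 1)*((-1 - 1*(-1)) + 25*(-1))/(-1)²) = (-273*√5)*(-1/48*1*((-1 + 1) - 1)*((-1 + 1) - 25)) = (-273*√5)*(-1/48*1*(0 - 1)*(0 - 25)) = (-273*√5)*(-1/48*1*(-1)*(-25)) = -273*√5*(-25/48) = 2275*√5/16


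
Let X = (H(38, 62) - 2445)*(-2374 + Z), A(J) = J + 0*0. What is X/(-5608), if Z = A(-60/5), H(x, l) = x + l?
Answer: -2797585/2804 ≈ -997.71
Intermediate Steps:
H(x, l) = l + x
A(J) = J (A(J) = J + 0 = J)
Z = -12 (Z = -60/5 = -60*⅕ = -12)
X = 5595170 (X = ((62 + 38) - 2445)*(-2374 - 12) = (100 - 2445)*(-2386) = -2345*(-2386) = 5595170)
X/(-5608) = 5595170/(-5608) = 5595170*(-1/5608) = -2797585/2804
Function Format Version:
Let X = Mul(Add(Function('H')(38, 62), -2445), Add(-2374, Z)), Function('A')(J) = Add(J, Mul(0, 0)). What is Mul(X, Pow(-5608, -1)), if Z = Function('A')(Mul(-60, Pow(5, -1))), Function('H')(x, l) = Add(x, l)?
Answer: Rational(-2797585, 2804) ≈ -997.71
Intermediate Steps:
Function('H')(x, l) = Add(l, x)
Function('A')(J) = J (Function('A')(J) = Add(J, 0) = J)
Z = -12 (Z = Mul(-60, Pow(5, -1)) = Mul(-60, Rational(1, 5)) = -12)
X = 5595170 (X = Mul(Add(Add(62, 38), -2445), Add(-2374, -12)) = Mul(Add(100, -2445), -2386) = Mul(-2345, -2386) = 5595170)
Mul(X, Pow(-5608, -1)) = Mul(5595170, Pow(-5608, -1)) = Mul(5595170, Rational(-1, 5608)) = Rational(-2797585, 2804)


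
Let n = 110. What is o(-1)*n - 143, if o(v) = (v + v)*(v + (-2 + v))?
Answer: 737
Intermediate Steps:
o(v) = 2*v*(-2 + 2*v) (o(v) = (2*v)*(-2 + 2*v) = 2*v*(-2 + 2*v))
o(-1)*n - 143 = (4*(-1)*(-1 - 1))*110 - 143 = (4*(-1)*(-2))*110 - 143 = 8*110 - 143 = 880 - 143 = 737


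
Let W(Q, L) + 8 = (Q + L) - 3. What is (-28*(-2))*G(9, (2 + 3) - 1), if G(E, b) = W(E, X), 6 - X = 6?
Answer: -112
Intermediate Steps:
X = 0 (X = 6 - 1*6 = 6 - 6 = 0)
W(Q, L) = -11 + L + Q (W(Q, L) = -8 + ((Q + L) - 3) = -8 + ((L + Q) - 3) = -8 + (-3 + L + Q) = -11 + L + Q)
G(E, b) = -11 + E (G(E, b) = -11 + 0 + E = -11 + E)
(-28*(-2))*G(9, (2 + 3) - 1) = (-28*(-2))*(-11 + 9) = 56*(-2) = -112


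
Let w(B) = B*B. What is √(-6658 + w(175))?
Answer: 3*√2663 ≈ 154.81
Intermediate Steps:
w(B) = B²
√(-6658 + w(175)) = √(-6658 + 175²) = √(-6658 + 30625) = √23967 = 3*√2663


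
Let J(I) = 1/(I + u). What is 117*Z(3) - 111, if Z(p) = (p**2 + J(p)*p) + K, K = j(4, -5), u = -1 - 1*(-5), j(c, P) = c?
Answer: 10221/7 ≈ 1460.1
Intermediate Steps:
u = 4 (u = -1 + 5 = 4)
K = 4
J(I) = 1/(4 + I) (J(I) = 1/(I + 4) = 1/(4 + I))
Z(p) = 4 + p**2 + p/(4 + p) (Z(p) = (p**2 + p/(4 + p)) + 4 = 4 + p**2 + p/(4 + p))
117*Z(3) - 111 = 117*((3 + (4 + 3)*(4 + 3**2))/(4 + 3)) - 111 = 117*((3 + 7*(4 + 9))/7) - 111 = 117*((3 + 7*13)/7) - 111 = 117*((3 + 91)/7) - 111 = 117*((1/7)*94) - 111 = 117*(94/7) - 111 = 10998/7 - 111 = 10221/7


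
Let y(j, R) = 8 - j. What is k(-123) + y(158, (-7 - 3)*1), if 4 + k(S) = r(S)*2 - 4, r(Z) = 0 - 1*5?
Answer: -168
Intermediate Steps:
r(Z) = -5 (r(Z) = 0 - 5 = -5)
k(S) = -18 (k(S) = -4 + (-5*2 - 4) = -4 + (-10 - 4) = -4 - 14 = -18)
k(-123) + y(158, (-7 - 3)*1) = -18 + (8 - 1*158) = -18 + (8 - 158) = -18 - 150 = -168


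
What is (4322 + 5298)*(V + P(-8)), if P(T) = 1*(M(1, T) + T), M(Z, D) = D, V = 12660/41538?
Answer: -1045289960/6923 ≈ -1.5099e+5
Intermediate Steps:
V = 2110/6923 (V = 12660*(1/41538) = 2110/6923 ≈ 0.30478)
P(T) = 2*T (P(T) = 1*(T + T) = 1*(2*T) = 2*T)
(4322 + 5298)*(V + P(-8)) = (4322 + 5298)*(2110/6923 + 2*(-8)) = 9620*(2110/6923 - 16) = 9620*(-108658/6923) = -1045289960/6923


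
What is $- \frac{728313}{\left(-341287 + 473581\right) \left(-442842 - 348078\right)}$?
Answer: $\frac{242771}{34877990160} \approx 6.9606 \cdot 10^{-6}$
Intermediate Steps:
$- \frac{728313}{\left(-341287 + 473581\right) \left(-442842 - 348078\right)} = - \frac{728313}{132294 \left(-790920\right)} = - \frac{728313}{-104633970480} = \left(-728313\right) \left(- \frac{1}{104633970480}\right) = \frac{242771}{34877990160}$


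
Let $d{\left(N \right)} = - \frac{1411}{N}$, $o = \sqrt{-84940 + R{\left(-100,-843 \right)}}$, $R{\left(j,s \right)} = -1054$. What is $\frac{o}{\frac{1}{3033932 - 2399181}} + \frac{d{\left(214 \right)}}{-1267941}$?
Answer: $\frac{1411}{271339374} + 634751 i \sqrt{85994} \approx 5.2001 \cdot 10^{-6} + 1.8614 \cdot 10^{8} i$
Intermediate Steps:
$o = i \sqrt{85994}$ ($o = \sqrt{-84940 - 1054} = \sqrt{-85994} = i \sqrt{85994} \approx 293.25 i$)
$\frac{o}{\frac{1}{3033932 - 2399181}} + \frac{d{\left(214 \right)}}{-1267941} = \frac{i \sqrt{85994}}{\frac{1}{3033932 - 2399181}} + \frac{\left(-1411\right) \frac{1}{214}}{-1267941} = \frac{i \sqrt{85994}}{\frac{1}{634751}} + \left(-1411\right) \frac{1}{214} \left(- \frac{1}{1267941}\right) = i \sqrt{85994} \frac{1}{\frac{1}{634751}} - - \frac{1411}{271339374} = i \sqrt{85994} \cdot 634751 + \frac{1411}{271339374} = 634751 i \sqrt{85994} + \frac{1411}{271339374} = \frac{1411}{271339374} + 634751 i \sqrt{85994}$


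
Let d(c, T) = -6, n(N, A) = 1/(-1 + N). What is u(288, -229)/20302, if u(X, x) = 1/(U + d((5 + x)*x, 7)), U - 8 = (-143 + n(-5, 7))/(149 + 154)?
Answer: 909/28189327 ≈ 3.2246e-5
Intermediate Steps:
U = 13685/1818 (U = 8 + (-143 + 1/(-1 - 5))/(149 + 154) = 8 + (-143 + 1/(-6))/303 = 8 + (-143 - ⅙)*(1/303) = 8 - 859/6*1/303 = 8 - 859/1818 = 13685/1818 ≈ 7.5275)
u(X, x) = 1818/2777 (u(X, x) = 1/(13685/1818 - 6) = 1/(2777/1818) = 1818/2777)
u(288, -229)/20302 = (1818/2777)/20302 = (1818/2777)*(1/20302) = 909/28189327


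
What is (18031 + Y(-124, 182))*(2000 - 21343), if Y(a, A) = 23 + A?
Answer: -352738948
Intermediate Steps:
(18031 + Y(-124, 182))*(2000 - 21343) = (18031 + (23 + 182))*(2000 - 21343) = (18031 + 205)*(-19343) = 18236*(-19343) = -352738948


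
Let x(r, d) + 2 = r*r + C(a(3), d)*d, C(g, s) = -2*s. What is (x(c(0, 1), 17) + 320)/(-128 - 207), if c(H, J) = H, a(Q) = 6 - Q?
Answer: 52/67 ≈ 0.77612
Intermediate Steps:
x(r, d) = -2 + r² - 2*d² (x(r, d) = -2 + (r*r + (-2*d)*d) = -2 + (r² - 2*d²) = -2 + r² - 2*d²)
(x(c(0, 1), 17) + 320)/(-128 - 207) = ((-2 + 0² - 2*17²) + 320)/(-128 - 207) = ((-2 + 0 - 2*289) + 320)/(-335) = ((-2 + 0 - 578) + 320)*(-1/335) = (-580 + 320)*(-1/335) = -260*(-1/335) = 52/67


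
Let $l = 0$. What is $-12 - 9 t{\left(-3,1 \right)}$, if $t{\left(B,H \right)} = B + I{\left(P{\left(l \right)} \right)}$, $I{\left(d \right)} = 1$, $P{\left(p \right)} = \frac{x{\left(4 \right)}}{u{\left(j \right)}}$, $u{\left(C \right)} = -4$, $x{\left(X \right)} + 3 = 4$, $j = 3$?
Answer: $6$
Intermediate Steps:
$x{\left(X \right)} = 1$ ($x{\left(X \right)} = -3 + 4 = 1$)
$P{\left(p \right)} = - \frac{1}{4}$ ($P{\left(p \right)} = 1 \frac{1}{-4} = 1 \left(- \frac{1}{4}\right) = - \frac{1}{4}$)
$t{\left(B,H \right)} = 1 + B$ ($t{\left(B,H \right)} = B + 1 = 1 + B$)
$-12 - 9 t{\left(-3,1 \right)} = -12 - 9 \left(1 - 3\right) = -12 - -18 = -12 + 18 = 6$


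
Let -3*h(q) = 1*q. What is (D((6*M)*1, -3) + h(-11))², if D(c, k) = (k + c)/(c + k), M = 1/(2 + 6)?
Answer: 196/9 ≈ 21.778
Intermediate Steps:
M = ⅛ (M = 1/8 = ⅛ ≈ 0.12500)
h(q) = -q/3
D(c, k) = 1 (D(c, k) = (c + k)/(c + k) = 1)
(D((6*M)*1, -3) + h(-11))² = (1 - ⅓*(-11))² = (1 + 11/3)² = (14/3)² = 196/9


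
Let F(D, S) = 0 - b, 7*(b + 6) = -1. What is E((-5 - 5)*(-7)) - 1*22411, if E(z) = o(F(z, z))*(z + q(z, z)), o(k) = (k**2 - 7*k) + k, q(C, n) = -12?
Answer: -1095645/49 ≈ -22360.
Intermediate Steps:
b = -43/7 (b = -6 + (1/7)*(-1) = -6 - 1/7 = -43/7 ≈ -6.1429)
F(D, S) = 43/7 (F(D, S) = 0 - 1*(-43/7) = 0 + 43/7 = 43/7)
o(k) = k**2 - 6*k
E(z) = -516/49 + 43*z/49 (E(z) = (43*(-6 + 43/7)/7)*(z - 12) = ((43/7)*(1/7))*(-12 + z) = 43*(-12 + z)/49 = -516/49 + 43*z/49)
E((-5 - 5)*(-7)) - 1*22411 = (-516/49 + 43*((-5 - 5)*(-7))/49) - 1*22411 = (-516/49 + 43*(-10*(-7))/49) - 22411 = (-516/49 + (43/49)*70) - 22411 = (-516/49 + 430/7) - 22411 = 2494/49 - 22411 = -1095645/49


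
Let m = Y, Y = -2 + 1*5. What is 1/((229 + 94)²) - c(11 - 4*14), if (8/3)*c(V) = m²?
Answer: -2816875/834632 ≈ -3.3750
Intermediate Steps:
Y = 3 (Y = -2 + 5 = 3)
m = 3
c(V) = 27/8 (c(V) = (3/8)*3² = (3/8)*9 = 27/8)
1/((229 + 94)²) - c(11 - 4*14) = 1/((229 + 94)²) - 1*27/8 = 1/(323²) - 27/8 = 1/104329 - 27/8 = -2816875/834632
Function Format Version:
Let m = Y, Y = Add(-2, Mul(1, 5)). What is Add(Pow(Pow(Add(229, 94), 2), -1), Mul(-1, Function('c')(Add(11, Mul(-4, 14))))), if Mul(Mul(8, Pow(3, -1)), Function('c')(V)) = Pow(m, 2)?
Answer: Rational(-2816875, 834632) ≈ -3.3750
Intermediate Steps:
Y = 3 (Y = Add(-2, 5) = 3)
m = 3
Function('c')(V) = Rational(27, 8) (Function('c')(V) = Mul(Rational(3, 8), Pow(3, 2)) = Mul(Rational(3, 8), 9) = Rational(27, 8))
Add(Pow(Pow(Add(229, 94), 2), -1), Mul(-1, Function('c')(Add(11, Mul(-4, 14))))) = Add(Pow(Pow(Add(229, 94), 2), -1), Mul(-1, Rational(27, 8))) = Add(Pow(Pow(323, 2), -1), Rational(-27, 8)) = Add(Pow(104329, -1), Rational(-27, 8)) = Add(Rational(1, 104329), Rational(-27, 8)) = Rational(-2816875, 834632)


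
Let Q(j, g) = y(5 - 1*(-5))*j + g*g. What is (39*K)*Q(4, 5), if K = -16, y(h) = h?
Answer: -40560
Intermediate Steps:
Q(j, g) = g² + 10*j (Q(j, g) = (5 - 1*(-5))*j + g*g = (5 + 5)*j + g² = 10*j + g² = g² + 10*j)
(39*K)*Q(4, 5) = (39*(-16))*(5² + 10*4) = -624*(25 + 40) = -624*65 = -40560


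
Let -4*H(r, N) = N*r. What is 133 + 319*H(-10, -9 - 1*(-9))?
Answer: 133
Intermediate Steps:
H(r, N) = -N*r/4
133 + 319*H(-10, -9 - 1*(-9)) = 133 + 319*(-1/4*(-9 - 1*(-9))*(-10)) = 133 + 319*(-1/4*(-9 + 9)*(-10)) = 133 + 319*(-1/4*0*(-10)) = 133 + 319*0 = 133 + 0 = 133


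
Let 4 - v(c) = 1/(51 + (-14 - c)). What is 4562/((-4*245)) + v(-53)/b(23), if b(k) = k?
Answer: -227288/50715 ≈ -4.4817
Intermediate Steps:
v(c) = 4 - 1/(37 - c) (v(c) = 4 - 1/(51 + (-14 - c)) = 4 - 1/(37 - c))
4562/((-4*245)) + v(-53)/b(23) = 4562/((-4*245)) + ((-147 + 4*(-53))/(-37 - 53))/23 = 4562/(-980) + ((-147 - 212)/(-90))*(1/23) = 4562*(-1/980) - 1/90*(-359)*(1/23) = -2281/490 + (359/90)*(1/23) = -2281/490 + 359/2070 = -227288/50715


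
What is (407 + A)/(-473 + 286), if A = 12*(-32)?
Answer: -23/187 ≈ -0.12299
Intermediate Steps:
A = -384
(407 + A)/(-473 + 286) = (407 - 384)/(-473 + 286) = 23/(-187) = 23*(-1/187) = -23/187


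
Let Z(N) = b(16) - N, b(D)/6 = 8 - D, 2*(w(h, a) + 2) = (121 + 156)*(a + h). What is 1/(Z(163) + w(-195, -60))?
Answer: -2/71061 ≈ -2.8145e-5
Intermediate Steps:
w(h, a) = -2 + 277*a/2 + 277*h/2 (w(h, a) = -2 + ((121 + 156)*(a + h))/2 = -2 + (277*(a + h))/2 = -2 + (277*a + 277*h)/2 = -2 + (277*a/2 + 277*h/2) = -2 + 277*a/2 + 277*h/2)
b(D) = 48 - 6*D (b(D) = 6*(8 - D) = 48 - 6*D)
Z(N) = -48 - N (Z(N) = (48 - 6*16) - N = (48 - 96) - N = -48 - N)
1/(Z(163) + w(-195, -60)) = 1/((-48 - 1*163) + (-2 + (277/2)*(-60) + (277/2)*(-195))) = 1/((-48 - 163) + (-2 - 8310 - 54015/2)) = 1/(-211 - 70639/2) = 1/(-71061/2) = -2/71061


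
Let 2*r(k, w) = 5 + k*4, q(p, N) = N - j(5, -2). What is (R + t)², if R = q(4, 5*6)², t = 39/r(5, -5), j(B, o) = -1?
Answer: 580954609/625 ≈ 9.2953e+5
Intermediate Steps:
q(p, N) = 1 + N (q(p, N) = N - 1*(-1) = N + 1 = 1 + N)
r(k, w) = 5/2 + 2*k (r(k, w) = (5 + k*4)/2 = (5 + 4*k)/2 = 5/2 + 2*k)
t = 78/25 (t = 39/(5/2 + 2*5) = 39/(5/2 + 10) = 39/(25/2) = 39*(2/25) = 78/25 ≈ 3.1200)
R = 961 (R = (1 + 5*6)² = (1 + 30)² = 31² = 961)
(R + t)² = (961 + 78/25)² = (24103/25)² = 580954609/625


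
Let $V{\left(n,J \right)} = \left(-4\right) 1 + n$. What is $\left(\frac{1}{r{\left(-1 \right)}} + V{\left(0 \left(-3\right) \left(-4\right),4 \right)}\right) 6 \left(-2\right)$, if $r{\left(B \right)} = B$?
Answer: $60$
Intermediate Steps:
$V{\left(n,J \right)} = -4 + n$
$\left(\frac{1}{r{\left(-1 \right)}} + V{\left(0 \left(-3\right) \left(-4\right),4 \right)}\right) 6 \left(-2\right) = \left(\frac{1}{-1} - \left(4 - 0 \left(-3\right) \left(-4\right)\right)\right) 6 \left(-2\right) = \left(-1 + \left(-4 + 0 \left(-4\right)\right)\right) \left(-12\right) = \left(-1 + \left(-4 + 0\right)\right) \left(-12\right) = \left(-1 - 4\right) \left(-12\right) = \left(-5\right) \left(-12\right) = 60$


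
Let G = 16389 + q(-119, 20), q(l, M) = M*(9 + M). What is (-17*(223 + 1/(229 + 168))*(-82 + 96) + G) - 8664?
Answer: -17773531/397 ≈ -44770.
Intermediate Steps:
G = 16969 (G = 16389 + 20*(9 + 20) = 16389 + 20*29 = 16389 + 580 = 16969)
(-17*(223 + 1/(229 + 168))*(-82 + 96) + G) - 8664 = (-17*(223 + 1/(229 + 168))*(-82 + 96) + 16969) - 8664 = (-17*(223 + 1/397)*14 + 16969) - 8664 = (-1505044*14/397 + 16969) - 8664 = (-17*1239448/397 + 16969) - 8664 = (-21070616/397 + 16969) - 8664 = -14333923/397 - 8664 = -17773531/397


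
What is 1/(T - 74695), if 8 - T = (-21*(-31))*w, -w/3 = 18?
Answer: -1/39533 ≈ -2.5295e-5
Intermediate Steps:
w = -54 (w = -3*18 = -54)
T = 35162 (T = 8 - (-21*(-31))*(-54) = 8 - 651*(-54) = 8 - 1*(-35154) = 8 + 35154 = 35162)
1/(T - 74695) = 1/(35162 - 74695) = 1/(-39533) = -1/39533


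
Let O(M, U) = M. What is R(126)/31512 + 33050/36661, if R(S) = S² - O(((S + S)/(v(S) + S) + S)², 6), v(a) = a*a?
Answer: 322991321009/358330993014 ≈ 0.90138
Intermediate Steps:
v(a) = a²
R(S) = S² - (S + 2*S/(S + S²))² (R(S) = S² - ((S + S)/(S² + S) + S)² = S² - ((2*S)/(S + S²) + S)² = S² - (2*S/(S + S²) + S)² = S² - (S + 2*S/(S + S²))²)
R(126)/31512 + 33050/36661 = (4*(-1 - 1*126 - 1*126²)/(1 + 126² + 2*126))/31512 + 33050/36661 = (4*(-1 - 126 - 1*15876)/(1 + 15876 + 252))*(1/31512) + 33050*(1/36661) = (4*(-1 - 126 - 15876)/16129)*(1/31512) + 33050/36661 = (4*(1/16129)*(-16003))*(1/31512) + 33050/36661 = -64012/16129*1/31512 + 33050/36661 = -1231/9774174 + 33050/36661 = 322991321009/358330993014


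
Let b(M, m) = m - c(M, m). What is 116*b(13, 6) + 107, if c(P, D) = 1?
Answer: 687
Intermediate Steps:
b(M, m) = -1 + m (b(M, m) = m - 1*1 = m - 1 = -1 + m)
116*b(13, 6) + 107 = 116*(-1 + 6) + 107 = 116*5 + 107 = 580 + 107 = 687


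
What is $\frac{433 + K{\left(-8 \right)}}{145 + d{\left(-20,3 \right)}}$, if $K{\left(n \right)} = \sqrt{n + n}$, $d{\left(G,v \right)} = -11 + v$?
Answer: $\frac{433}{137} + \frac{4 i}{137} \approx 3.1606 + 0.029197 i$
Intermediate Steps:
$K{\left(n \right)} = \sqrt{2} \sqrt{n}$ ($K{\left(n \right)} = \sqrt{2 n} = \sqrt{2} \sqrt{n}$)
$\frac{433 + K{\left(-8 \right)}}{145 + d{\left(-20,3 \right)}} = \frac{433 + \sqrt{2} \sqrt{-8}}{145 + \left(-11 + 3\right)} = \frac{433 + \sqrt{2} \cdot 2 i \sqrt{2}}{145 - 8} = \frac{433 + 4 i}{137} = \left(433 + 4 i\right) \frac{1}{137} = \frac{433}{137} + \frac{4 i}{137}$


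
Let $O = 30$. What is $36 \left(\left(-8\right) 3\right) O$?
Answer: $-25920$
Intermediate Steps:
$36 \left(\left(-8\right) 3\right) O = 36 \left(\left(-8\right) 3\right) 30 = 36 \left(-24\right) 30 = \left(-864\right) 30 = -25920$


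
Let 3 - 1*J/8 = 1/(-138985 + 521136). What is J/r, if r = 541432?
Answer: 1146452/25863597529 ≈ 4.4327e-5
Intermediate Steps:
J = 9171616/382151 (J = 24 - 8/(-138985 + 521136) = 24 - 8/382151 = 9171616/382151 ≈ 24.000)
J/r = (9171616/382151)/541432 = (9171616/382151)*(1/541432) = 1146452/25863597529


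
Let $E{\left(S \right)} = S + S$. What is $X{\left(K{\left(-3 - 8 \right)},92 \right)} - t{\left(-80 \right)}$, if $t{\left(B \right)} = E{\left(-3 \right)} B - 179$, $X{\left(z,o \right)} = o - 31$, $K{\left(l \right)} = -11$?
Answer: $-240$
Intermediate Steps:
$X{\left(z,o \right)} = -31 + o$
$E{\left(S \right)} = 2 S$
$t{\left(B \right)} = -179 - 6 B$ ($t{\left(B \right)} = 2 \left(-3\right) B - 179 = - 6 B - 179 = -179 - 6 B$)
$X{\left(K{\left(-3 - 8 \right)},92 \right)} - t{\left(-80 \right)} = \left(-31 + 92\right) - \left(-179 - -480\right) = 61 - \left(-179 + 480\right) = 61 - 301 = -240$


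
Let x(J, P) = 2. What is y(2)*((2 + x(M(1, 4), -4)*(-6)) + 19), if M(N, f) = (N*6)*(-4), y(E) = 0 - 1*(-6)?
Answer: 54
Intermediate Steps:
y(E) = 6 (y(E) = 0 + 6 = 6)
M(N, f) = -24*N (M(N, f) = (6*N)*(-4) = -24*N)
y(2)*((2 + x(M(1, 4), -4)*(-6)) + 19) = 6*((2 + 2*(-6)) + 19) = 6*((2 - 12) + 19) = 6*(-10 + 19) = 6*9 = 54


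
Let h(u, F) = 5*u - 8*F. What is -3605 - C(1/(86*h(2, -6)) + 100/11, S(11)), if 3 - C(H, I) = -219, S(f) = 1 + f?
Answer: -3827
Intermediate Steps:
h(u, F) = -8*F + 5*u
C(H, I) = 222 (C(H, I) = 3 - 1*(-219) = 3 + 219 = 222)
-3605 - C(1/(86*h(2, -6)) + 100/11, S(11)) = -3605 - 1*222 = -3605 - 222 = -3827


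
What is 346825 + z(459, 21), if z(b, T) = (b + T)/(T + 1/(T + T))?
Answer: 306266635/883 ≈ 3.4685e+5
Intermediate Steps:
z(b, T) = (T + b)/(T + 1/(2*T))
346825 + z(459, 21) = 346825 + 2*21*(21 + 459)/(1 + 2*21**2) = 346825 + 2*21*480/(1 + 2*441) = 346825 + 2*21*480/(1 + 882) = 346825 + 2*21*480/883 = 346825 + 2*21*(1/883)*480 = 346825 + 20160/883 = 306266635/883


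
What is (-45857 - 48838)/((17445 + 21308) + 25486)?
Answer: -31565/21413 ≈ -1.4741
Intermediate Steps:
(-45857 - 48838)/((17445 + 21308) + 25486) = -94695/(38753 + 25486) = -94695/64239 = -94695*1/64239 = -31565/21413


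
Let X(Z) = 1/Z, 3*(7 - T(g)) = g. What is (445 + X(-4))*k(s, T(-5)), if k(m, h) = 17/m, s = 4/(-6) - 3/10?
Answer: -453645/58 ≈ -7821.5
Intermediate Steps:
s = -29/30 (s = 4*(-1/6) - 3*1/10 = -2/3 - 3/10 = -29/30 ≈ -0.96667)
T(g) = 7 - g/3
(445 + X(-4))*k(s, T(-5)) = (445 + 1/(-4))*(17/(-29/30)) = (445 - 1/4)*(17*(-30/29)) = (1779/4)*(-510/29) = -453645/58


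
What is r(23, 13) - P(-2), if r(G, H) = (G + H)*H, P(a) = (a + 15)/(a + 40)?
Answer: 17771/38 ≈ 467.66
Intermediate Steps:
P(a) = (15 + a)/(40 + a)
r(G, H) = H*(G + H)
r(23, 13) - P(-2) = 13*(23 + 13) - (15 - 2)/(40 - 2) = 13*36 - 13/38 = 468 - 13/38 = 17771/38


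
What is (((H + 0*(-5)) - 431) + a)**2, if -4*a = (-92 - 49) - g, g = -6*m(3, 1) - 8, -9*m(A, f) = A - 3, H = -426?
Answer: 10857025/16 ≈ 6.7856e+5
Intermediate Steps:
m(A, f) = 1/3 - A/9 (m(A, f) = -(A - 3)/9 = -(-3 + A)/9 = 1/3 - A/9)
g = -8 (g = -6*(1/3 - 1/9*3) - 8 = -6*(1/3 - 1/3) - 8 = -6*0 - 8 = 0 - 8 = -8)
a = 133/4 (a = -((-92 - 49) - 1*(-8))/4 = -(-141 + 8)/4 = -1/4*(-133) = 133/4 ≈ 33.250)
(((H + 0*(-5)) - 431) + a)**2 = (((-426 + 0*(-5)) - 431) + 133/4)**2 = (((-426 + 0) - 431) + 133/4)**2 = ((-426 - 431) + 133/4)**2 = (-857 + 133/4)**2 = (-3295/4)**2 = 10857025/16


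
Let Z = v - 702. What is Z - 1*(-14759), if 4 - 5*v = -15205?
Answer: 85494/5 ≈ 17099.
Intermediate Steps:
v = 15209/5 (v = ⅘ - ⅕*(-15205) = ⅘ + 3041 = 15209/5 ≈ 3041.8)
Z = 11699/5 (Z = 15209/5 - 702 = 11699/5 ≈ 2339.8)
Z - 1*(-14759) = 11699/5 - 1*(-14759) = 11699/5 + 14759 = 85494/5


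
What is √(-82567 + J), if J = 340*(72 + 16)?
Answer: I*√52647 ≈ 229.45*I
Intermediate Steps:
J = 29920 (J = 340*88 = 29920)
√(-82567 + J) = √(-82567 + 29920) = √(-52647) = I*√52647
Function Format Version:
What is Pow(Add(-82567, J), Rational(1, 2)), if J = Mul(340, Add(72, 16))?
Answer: Mul(I, Pow(52647, Rational(1, 2))) ≈ Mul(229.45, I)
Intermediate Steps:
J = 29920 (J = Mul(340, 88) = 29920)
Pow(Add(-82567, J), Rational(1, 2)) = Pow(Add(-82567, 29920), Rational(1, 2)) = Pow(-52647, Rational(1, 2)) = Mul(I, Pow(52647, Rational(1, 2)))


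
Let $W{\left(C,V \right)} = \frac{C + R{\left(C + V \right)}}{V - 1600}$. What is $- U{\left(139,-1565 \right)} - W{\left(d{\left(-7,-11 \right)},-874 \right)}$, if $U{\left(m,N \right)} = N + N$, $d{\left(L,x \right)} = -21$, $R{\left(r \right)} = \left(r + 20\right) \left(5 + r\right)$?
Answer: $\frac{8522349}{2474} \approx 3444.8$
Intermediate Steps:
$R{\left(r \right)} = \left(5 + r\right) \left(20 + r\right)$ ($R{\left(r \right)} = \left(20 + r\right) \left(5 + r\right) = \left(5 + r\right) \left(20 + r\right)$)
$W{\left(C,V \right)} = \frac{100 + \left(C + V\right)^{2} + 25 V + 26 C}{-1600 + V}$ ($W{\left(C,V \right)} = \frac{C + \left(100 + \left(C + V\right)^{2} + 25 \left(C + V\right)\right)}{V - 1600} = \frac{C + \left(100 + \left(C + V\right)^{2} + \left(25 C + 25 V\right)\right)}{-1600 + V} = \frac{C + \left(100 + \left(C + V\right)^{2} + 25 C + 25 V\right)}{-1600 + V} = \frac{100 + \left(C + V\right)^{2} + 25 V + 26 C}{-1600 + V}$)
$U{\left(m,N \right)} = 2 N$
$- U{\left(139,-1565 \right)} - W{\left(d{\left(-7,-11 \right)},-874 \right)} = - 2 \left(-1565\right) - \frac{100 + \left(-21 - 874\right)^{2} + 25 \left(-874\right) + 26 \left(-21\right)}{-1600 - 874} = \left(-1\right) \left(-3130\right) - \frac{100 + \left(-895\right)^{2} - 21850 - 546}{-2474} = 3130 - - \frac{100 + 801025 - 21850 - 546}{2474} = 3130 - \left(- \frac{1}{2474}\right) 778729 = 3130 - - \frac{778729}{2474} = 3130 + \frac{778729}{2474} = \frac{8522349}{2474}$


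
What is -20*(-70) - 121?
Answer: 1279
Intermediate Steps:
-20*(-70) - 121 = 1400 - 121 = 1279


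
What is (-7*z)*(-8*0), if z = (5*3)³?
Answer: 0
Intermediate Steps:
z = 3375 (z = 15³ = 3375)
(-7*z)*(-8*0) = (-7*3375)*(-8*0) = -23625*0 = 0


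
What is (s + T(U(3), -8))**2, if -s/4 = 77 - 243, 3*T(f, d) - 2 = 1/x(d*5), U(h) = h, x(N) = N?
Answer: 6361498081/14400 ≈ 4.4177e+5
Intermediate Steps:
T(f, d) = 2/3 + 1/(15*d) (T(f, d) = 2/3 + 1/(3*((d*5))) = 2/3 + 1/(3*((5*d))) = 2/3 + (1/(5*d))/3 = 2/3 + 1/(15*d))
s = 664 (s = -4*(77 - 243) = -4*(-166) = 664)
(s + T(U(3), -8))**2 = (664 + (1/15)*(1 + 10*(-8))/(-8))**2 = (664 + (1/15)*(-1/8)*(1 - 80))**2 = (664 + (1/15)*(-1/8)*(-79))**2 = (664 + 79/120)**2 = (79759/120)**2 = 6361498081/14400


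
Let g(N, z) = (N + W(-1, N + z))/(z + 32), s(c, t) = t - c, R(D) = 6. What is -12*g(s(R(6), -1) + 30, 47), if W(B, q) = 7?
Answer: -360/79 ≈ -4.5570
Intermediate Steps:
g(N, z) = (7 + N)/(32 + z) (g(N, z) = (N + 7)/(z + 32) = (7 + N)/(32 + z))
-12*g(s(R(6), -1) + 30, 47) = -12*(7 + ((-1 - 1*6) + 30))/(32 + 47) = -12*(7 + ((-1 - 6) + 30))/79 = -12*(7 + (-7 + 30))/79 = -12*(7 + 23)/79 = -12*30/79 = -360/79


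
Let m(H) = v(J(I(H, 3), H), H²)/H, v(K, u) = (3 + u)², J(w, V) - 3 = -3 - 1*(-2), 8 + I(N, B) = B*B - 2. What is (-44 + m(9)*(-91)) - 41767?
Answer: -113155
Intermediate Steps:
I(N, B) = -10 + B² (I(N, B) = -8 + (B*B - 2) = -8 + (B² - 2) = -8 + (-2 + B²) = -10 + B²)
J(w, V) = 2 (J(w, V) = 3 + (-3 - 1*(-2)) = 3 + (-3 + 2) = 3 - 1 = 2)
m(H) = (3 + H²)²/H
(-44 + m(9)*(-91)) - 41767 = (-44 + ((3 + 9²)²/9)*(-91)) - 41767 = (-44 + ((3 + 81)²/9)*(-91)) - 41767 = (-44 + ((⅑)*84²)*(-91)) - 41767 = (-44 + ((⅑)*7056)*(-91)) - 41767 = (-44 + 784*(-91)) - 41767 = (-44 - 71344) - 41767 = -71388 - 41767 = -113155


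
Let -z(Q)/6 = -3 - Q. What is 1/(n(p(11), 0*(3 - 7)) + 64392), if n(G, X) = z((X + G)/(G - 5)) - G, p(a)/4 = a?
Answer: 13/836846 ≈ 1.5535e-5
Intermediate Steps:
p(a) = 4*a
z(Q) = 18 + 6*Q (z(Q) = -6*(-3 - Q) = 18 + 6*Q)
n(G, X) = 18 - G + 6*(G + X)/(-5 + G) (n(G, X) = (18 + 6*((X + G)/(G - 5))) - G = (18 + 6*((G + X)/(-5 + G))) - G = (18 + 6*(G + X)/(-5 + G)) - G = 18 - G + 6*(G + X)/(-5 + G))
1/(n(p(11), 0*(3 - 7)) + 64392) = 1/((-90 - (4*11)² + 6*(0*(3 - 7)) + 29*(4*11))/(-5 + 4*11) + 64392) = 1/((-90 - 1*44² + 6*(0*(-4)) + 29*44)/(-5 + 44) + 64392) = 1/((-90 - 1*1936 + 6*0 + 1276)/39 + 64392) = 1/((-90 - 1936 + 0 + 1276)/39 + 64392) = 1/((1/39)*(-750) + 64392) = 1/(-250/13 + 64392) = 1/(836846/13) = 13/836846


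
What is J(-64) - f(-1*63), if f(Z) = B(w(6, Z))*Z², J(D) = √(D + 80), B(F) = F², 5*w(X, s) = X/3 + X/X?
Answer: -35621/25 ≈ -1424.8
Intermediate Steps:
w(X, s) = ⅕ + X/15 (w(X, s) = (X/3 + X/X)/5 = (X*(⅓) + 1)/5 = (X/3 + 1)/5 = (1 + X/3)/5 = ⅕ + X/15)
J(D) = √(80 + D)
f(Z) = 9*Z²/25 (f(Z) = (⅕ + (1/15)*6)²*Z² = (⅕ + ⅖)²*Z² = (⅗)²*Z² = 9*Z²/25)
J(-64) - f(-1*63) = √(80 - 64) - 9*(-1*63)²/25 = √16 - 9*(-63)²/25 = 4 - 9*3969/25 = 4 - 1*35721/25 = 4 - 35721/25 = -35621/25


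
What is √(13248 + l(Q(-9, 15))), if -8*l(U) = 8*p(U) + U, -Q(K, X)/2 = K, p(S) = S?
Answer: 3*√5879/2 ≈ 115.01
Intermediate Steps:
Q(K, X) = -2*K
l(U) = -9*U/8 (l(U) = -(8*U + U)/8 = -9*U/8)
√(13248 + l(Q(-9, 15))) = √(13248 - (-9)*(-9)/4) = √(13248 - 9/8*18) = √(13248 - 81/4) = √(52911/4) = 3*√5879/2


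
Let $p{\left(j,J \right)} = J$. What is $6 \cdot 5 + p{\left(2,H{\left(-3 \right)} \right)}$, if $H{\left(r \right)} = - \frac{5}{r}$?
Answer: $\frac{95}{3} \approx 31.667$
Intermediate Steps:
$6 \cdot 5 + p{\left(2,H{\left(-3 \right)} \right)} = 6 \cdot 5 - \frac{5}{-3} = 30 - - \frac{5}{3} = 30 + \frac{5}{3} = \frac{95}{3}$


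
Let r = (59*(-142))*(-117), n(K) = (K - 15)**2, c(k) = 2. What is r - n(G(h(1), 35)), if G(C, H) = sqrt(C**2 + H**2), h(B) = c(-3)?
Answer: 978772 + 30*sqrt(1229) ≈ 9.7982e+5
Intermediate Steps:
h(B) = 2
n(K) = (-15 + K)**2
r = 980226 (r = -8378*(-117) = 980226)
r - n(G(h(1), 35)) = 980226 - (-15 + sqrt(2**2 + 35**2))**2 = 980226 - (-15 + sqrt(4 + 1225))**2 = 980226 - (-15 + sqrt(1229))**2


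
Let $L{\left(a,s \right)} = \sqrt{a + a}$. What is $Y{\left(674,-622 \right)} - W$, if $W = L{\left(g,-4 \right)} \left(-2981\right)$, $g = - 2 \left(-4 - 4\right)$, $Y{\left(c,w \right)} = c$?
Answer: $674 + 11924 \sqrt{2} \approx 17537.0$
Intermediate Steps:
$g = 16$ ($g = \left(-2\right) \left(-8\right) = 16$)
$L{\left(a,s \right)} = \sqrt{2} \sqrt{a}$ ($L{\left(a,s \right)} = \sqrt{2 a} = \sqrt{2} \sqrt{a}$)
$W = - 11924 \sqrt{2}$ ($W = \sqrt{2} \sqrt{16} \left(-2981\right) = \sqrt{2} \cdot 4 \left(-2981\right) = 4 \sqrt{2} \left(-2981\right) = - 11924 \sqrt{2} \approx -16863.0$)
$Y{\left(674,-622 \right)} - W = 674 - - 11924 \sqrt{2} = 674 + 11924 \sqrt{2}$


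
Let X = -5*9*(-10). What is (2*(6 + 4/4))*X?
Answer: 6300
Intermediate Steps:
X = 450 (X = -45*(-10) = 450)
(2*(6 + 4/4))*X = (2*(6 + 4/4))*450 = (2*(6 + 4*(¼)))*450 = (2*(6 + 1))*450 = (2*7)*450 = 14*450 = 6300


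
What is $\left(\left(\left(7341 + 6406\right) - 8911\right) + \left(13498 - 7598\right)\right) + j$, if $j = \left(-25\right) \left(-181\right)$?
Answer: $15261$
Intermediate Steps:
$j = 4525$
$\left(\left(\left(7341 + 6406\right) - 8911\right) + \left(13498 - 7598\right)\right) + j = \left(\left(\left(7341 + 6406\right) - 8911\right) + \left(13498 - 7598\right)\right) + 4525 = \left(\left(13747 - 8911\right) + 5900\right) + 4525 = \left(4836 + 5900\right) + 4525 = 10736 + 4525 = 15261$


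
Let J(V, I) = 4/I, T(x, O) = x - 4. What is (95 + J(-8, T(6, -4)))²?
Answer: 9409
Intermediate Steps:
T(x, O) = -4 + x
(95 + J(-8, T(6, -4)))² = (95 + 4/(-4 + 6))² = (95 + 4/2)² = (95 + 4*(½))² = (95 + 2)² = 97² = 9409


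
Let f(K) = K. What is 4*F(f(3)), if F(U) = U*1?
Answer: 12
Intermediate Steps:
F(U) = U
4*F(f(3)) = 4*3 = 12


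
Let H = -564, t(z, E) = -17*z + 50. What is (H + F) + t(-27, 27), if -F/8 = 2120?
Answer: -17015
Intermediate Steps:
t(z, E) = 50 - 17*z
F = -16960 (F = -8*2120 = -16960)
(H + F) + t(-27, 27) = (-564 - 16960) + (50 - 17*(-27)) = -17524 + (50 + 459) = -17524 + 509 = -17015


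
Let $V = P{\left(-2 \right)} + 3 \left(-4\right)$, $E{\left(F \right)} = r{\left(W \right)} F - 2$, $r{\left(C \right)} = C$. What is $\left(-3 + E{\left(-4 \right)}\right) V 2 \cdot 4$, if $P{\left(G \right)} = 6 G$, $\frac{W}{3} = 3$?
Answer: $7872$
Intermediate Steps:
$W = 9$ ($W = 3 \cdot 3 = 9$)
$E{\left(F \right)} = -2 + 9 F$ ($E{\left(F \right)} = 9 F - 2 = -2 + 9 F$)
$V = -24$ ($V = 6 \left(-2\right) + 3 \left(-4\right) = -12 - 12 = -24$)
$\left(-3 + E{\left(-4 \right)}\right) V 2 \cdot 4 = \left(-3 + \left(-2 + 9 \left(-4\right)\right)\right) \left(-24\right) 2 \cdot 4 = \left(-3 - 38\right) \left(-24\right) 2 \cdot 4 = \left(-41\right) \left(-24\right) 2 \cdot 4 = 984 \cdot 2 \cdot 4 = 1968 \cdot 4 = 7872$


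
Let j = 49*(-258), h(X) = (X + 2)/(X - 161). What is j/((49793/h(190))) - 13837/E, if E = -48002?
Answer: -96532940039/69314743994 ≈ -1.3927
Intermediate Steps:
h(X) = (2 + X)/(-161 + X)
j = -12642
j/((49793/h(190))) - 13837/E = -12642*(2 + 190)/(49793*(-161 + 190)) - 13837/(-48002) = -12642/(49793/((192/29))) - 13837*(-1/48002) = -12642/(49793/(((1/29)*192))) + 13837/48002 = -12642/(49793/(192/29)) + 13837/48002 = -12642/(49793*(29/192)) + 13837/48002 = -12642/1443997/192 + 13837/48002 = -12642*192/1443997 + 13837/48002 = -2427264/1443997 + 13837/48002 = -96532940039/69314743994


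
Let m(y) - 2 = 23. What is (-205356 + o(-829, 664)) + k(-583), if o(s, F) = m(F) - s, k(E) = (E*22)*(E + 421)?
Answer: 1873310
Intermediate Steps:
m(y) = 25 (m(y) = 2 + 23 = 25)
k(E) = 22*E*(421 + E) (k(E) = (22*E)*(421 + E) = 22*E*(421 + E))
o(s, F) = 25 - s
(-205356 + o(-829, 664)) + k(-583) = (-205356 + (25 - 1*(-829))) + 22*(-583)*(421 - 583) = (-205356 + (25 + 829)) + 22*(-583)*(-162) = (-205356 + 854) + 2077812 = -204502 + 2077812 = 1873310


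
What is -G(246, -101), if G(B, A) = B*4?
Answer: -984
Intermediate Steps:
G(B, A) = 4*B
-G(246, -101) = -4*246 = -1*984 = -984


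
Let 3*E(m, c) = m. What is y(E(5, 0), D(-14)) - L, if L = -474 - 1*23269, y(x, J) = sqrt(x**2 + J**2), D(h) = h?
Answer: 23743 + sqrt(1789)/3 ≈ 23757.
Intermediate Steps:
E(m, c) = m/3
y(x, J) = sqrt(J**2 + x**2)
L = -23743 (L = -474 - 23269 = -23743)
y(E(5, 0), D(-14)) - L = sqrt((-14)**2 + ((1/3)*5)**2) - 1*(-23743) = sqrt(196 + (5/3)**2) + 23743 = sqrt(196 + 25/9) + 23743 = sqrt(1789/9) + 23743 = sqrt(1789)/3 + 23743 = 23743 + sqrt(1789)/3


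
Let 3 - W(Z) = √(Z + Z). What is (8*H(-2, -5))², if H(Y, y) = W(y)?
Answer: 64*(3 - I*√10)² ≈ -64.0 - 1214.3*I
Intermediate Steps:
W(Z) = 3 - √2*√Z (W(Z) = 3 - √(Z + Z) = 3 - √(2*Z) = 3 - √2*√Z)
H(Y, y) = 3 - √2*√y
(8*H(-2, -5))² = (8*(3 - √2*√(-5)))² = (8*(3 - √2*I*√5))² = (8*(3 - I*√10))² = (24 - 8*I*√10)²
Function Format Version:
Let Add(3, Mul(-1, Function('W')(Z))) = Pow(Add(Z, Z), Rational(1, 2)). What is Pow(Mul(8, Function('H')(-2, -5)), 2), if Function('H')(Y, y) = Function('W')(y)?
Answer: Mul(64, Pow(Add(3, Mul(-1, I, Pow(10, Rational(1, 2)))), 2)) ≈ Add(-64.000, Mul(-1214.3, I))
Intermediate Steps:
Function('W')(Z) = Add(3, Mul(-1, Pow(2, Rational(1, 2)), Pow(Z, Rational(1, 2)))) (Function('W')(Z) = Add(3, Mul(-1, Pow(Add(Z, Z), Rational(1, 2)))) = Add(3, Mul(-1, Pow(Mul(2, Z), Rational(1, 2)))) = Add(3, Mul(-1, Mul(Pow(2, Rational(1, 2)), Pow(Z, Rational(1, 2))))) = Add(3, Mul(-1, Pow(2, Rational(1, 2)), Pow(Z, Rational(1, 2)))))
Function('H')(Y, y) = Add(3, Mul(-1, Pow(2, Rational(1, 2)), Pow(y, Rational(1, 2))))
Pow(Mul(8, Function('H')(-2, -5)), 2) = Pow(Mul(8, Add(3, Mul(-1, Pow(2, Rational(1, 2)), Pow(-5, Rational(1, 2))))), 2) = Pow(Mul(8, Add(3, Mul(-1, Pow(2, Rational(1, 2)), Mul(I, Pow(5, Rational(1, 2)))))), 2) = Pow(Mul(8, Add(3, Mul(-1, I, Pow(10, Rational(1, 2))))), 2) = Pow(Add(24, Mul(-8, I, Pow(10, Rational(1, 2)))), 2)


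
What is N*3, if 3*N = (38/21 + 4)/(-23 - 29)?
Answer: -61/546 ≈ -0.11172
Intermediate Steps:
N = -61/1638 (N = ((38/21 + 4)/(-23 - 29))/3 = ((38*(1/21) + 4)/(-52))/3 = ((38/21 + 4)*(-1/52))/3 = ((122/21)*(-1/52))/3 = (⅓)*(-61/546) = -61/1638 ≈ -0.037241)
N*3 = -61/1638*3 = -61/546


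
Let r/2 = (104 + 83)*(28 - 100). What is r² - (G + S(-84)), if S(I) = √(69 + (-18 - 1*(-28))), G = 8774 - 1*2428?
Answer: 725110838 - √79 ≈ 7.2511e+8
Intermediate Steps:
G = 6346 (G = 8774 - 2428 = 6346)
S(I) = √79 (S(I) = √(69 + (-18 + 28)) = √(69 + 10) = √79)
r = -26928 (r = 2*((104 + 83)*(28 - 100)) = 2*(187*(-72)) = 2*(-13464) = -26928)
r² - (G + S(-84)) = (-26928)² - (6346 + √79) = 725117184 + (-6346 - √79) = 725110838 - √79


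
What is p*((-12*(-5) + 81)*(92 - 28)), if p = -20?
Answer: -180480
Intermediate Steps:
p*((-12*(-5) + 81)*(92 - 28)) = -20*(-12*(-5) + 81)*(92 - 28) = -20*(60 + 81)*64 = -2820*64 = -20*9024 = -180480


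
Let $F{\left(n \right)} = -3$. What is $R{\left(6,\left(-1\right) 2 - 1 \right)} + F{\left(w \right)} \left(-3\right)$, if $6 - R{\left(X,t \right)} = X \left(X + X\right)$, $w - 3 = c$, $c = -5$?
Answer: $-57$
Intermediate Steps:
$w = -2$ ($w = 3 - 5 = -2$)
$R{\left(X,t \right)} = 6 - 2 X^{2}$ ($R{\left(X,t \right)} = 6 - X \left(X + X\right) = 6 - X 2 X = 6 - 2 X^{2}$)
$R{\left(6,\left(-1\right) 2 - 1 \right)} + F{\left(w \right)} \left(-3\right) = \left(6 - 2 \cdot 6^{2}\right) - -9 = \left(6 - 72\right) + 9 = -66 + 9 = -57$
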